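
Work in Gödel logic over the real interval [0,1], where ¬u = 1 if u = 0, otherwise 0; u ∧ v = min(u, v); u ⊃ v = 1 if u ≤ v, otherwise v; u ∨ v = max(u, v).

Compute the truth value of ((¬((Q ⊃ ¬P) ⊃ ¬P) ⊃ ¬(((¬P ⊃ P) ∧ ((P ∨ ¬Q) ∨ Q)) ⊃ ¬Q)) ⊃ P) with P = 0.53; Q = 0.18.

¬P: Gödel ¬ of 0.53 = 0 (operand ≠ 0)
(Q ⊃ ¬P): 0.18 > 0, so result = 0
¬P: Gödel ¬ of 0.53 = 0 (operand ≠ 0)
((Q ⊃ ¬P) ⊃ ¬P): 0 ≤ 0, so result = 1
¬((Q ⊃ ¬P) ⊃ ¬P): Gödel ¬ of 1 = 0 (operand ≠ 0)
¬P: Gödel ¬ of 0.53 = 0 (operand ≠ 0)
(¬P ⊃ P): 0 ≤ 0.53, so result = 1
¬Q: Gödel ¬ of 0.18 = 0 (operand ≠ 0)
(P ∨ ¬Q) = max(0.53, 0) = 0.53
((P ∨ ¬Q) ∨ Q) = max(0.53, 0.18) = 0.53
((¬P ⊃ P) ∧ ((P ∨ ¬Q) ∨ Q)) = min(1, 0.53) = 0.53
¬Q: Gödel ¬ of 0.18 = 0 (operand ≠ 0)
(((¬P ⊃ P) ∧ ((P ∨ ¬Q) ∨ Q)) ⊃ ¬Q): 0.53 > 0, so result = 0
¬(((¬P ⊃ P) ∧ ((P ∨ ¬Q) ∨ Q)) ⊃ ¬Q): Gödel ¬ of 0 = 1 (operand is 0)
(¬((Q ⊃ ¬P) ⊃ ¬P) ⊃ ¬(((¬P ⊃ P) ∧ ((P ∨ ¬Q) ∨ Q)) ⊃ ¬Q)): 0 ≤ 1, so result = 1
((¬((Q ⊃ ¬P) ⊃ ¬P) ⊃ ¬(((¬P ⊃ P) ∧ ((P ∨ ¬Q) ∨ Q)) ⊃ ¬Q)) ⊃ P): 1 > 0.53, so result = 0.53

0.53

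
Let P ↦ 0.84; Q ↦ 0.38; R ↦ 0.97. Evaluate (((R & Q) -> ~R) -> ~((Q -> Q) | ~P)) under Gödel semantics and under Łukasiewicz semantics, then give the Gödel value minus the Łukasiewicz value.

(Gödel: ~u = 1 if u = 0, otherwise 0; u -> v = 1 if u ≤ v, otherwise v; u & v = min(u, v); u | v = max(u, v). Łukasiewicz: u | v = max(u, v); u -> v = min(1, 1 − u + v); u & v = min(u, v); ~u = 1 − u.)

Gödel evaluation:
  (R & Q) = min(0.97, 0.38) = 0.38
  ~R: Gödel ¬ of 0.97 = 0 (operand ≠ 0)
  ((R & Q) -> ~R): 0.38 > 0, so result = 0
  (Q -> Q): 0.38 ≤ 0.38, so result = 1
  ~P: Gödel ¬ of 0.84 = 0 (operand ≠ 0)
  ((Q -> Q) | ~P) = max(1, 0) = 1
  ~((Q -> Q) | ~P): Gödel ¬ of 1 = 0 (operand ≠ 0)
  (((R & Q) -> ~R) -> ~((Q -> Q) | ~P)): 0 ≤ 0, so result = 1
  Gödel value = 1
Łukasiewicz evaluation:
  (R & Q) = min(0.97, 0.38) = 0.38
  ~R: Łukasiewicz ¬ gives 1 − 0.97 = 0.03
  ((R & Q) -> ~R): min(1, 1 − 0.38 + 0.03) = 0.65
  (Q -> Q): min(1, 1 − 0.38 + 0.38) = 1
  ~P: Łukasiewicz ¬ gives 1 − 0.84 = 0.16
  ((Q -> Q) | ~P) = max(1, 0.16) = 1
  ~((Q -> Q) | ~P): Łukasiewicz ¬ gives 1 − 1 = 0
  (((R & Q) -> ~R) -> ~((Q -> Q) | ~P)): min(1, 1 − 0.65 + 0) = 0.35
  Łukasiewicz value = 0.35
Difference: 1 − 0.35 = 0.65

0.65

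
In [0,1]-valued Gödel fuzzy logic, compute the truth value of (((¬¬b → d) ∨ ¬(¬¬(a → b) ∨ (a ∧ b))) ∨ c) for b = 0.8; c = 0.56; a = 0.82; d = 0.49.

¬b: Gödel ¬ of 0.8 = 0 (operand ≠ 0)
¬¬b: Gödel ¬ of 0 = 1 (operand is 0)
(¬¬b → d): 1 > 0.49, so result = 0.49
(a → b): 0.82 > 0.8, so result = 0.8
¬(a → b): Gödel ¬ of 0.8 = 0 (operand ≠ 0)
¬¬(a → b): Gödel ¬ of 0 = 1 (operand is 0)
(a ∧ b) = min(0.82, 0.8) = 0.8
(¬¬(a → b) ∨ (a ∧ b)) = max(1, 0.8) = 1
¬(¬¬(a → b) ∨ (a ∧ b)): Gödel ¬ of 1 = 0 (operand ≠ 0)
((¬¬b → d) ∨ ¬(¬¬(a → b) ∨ (a ∧ b))) = max(0.49, 0) = 0.49
(((¬¬b → d) ∨ ¬(¬¬(a → b) ∨ (a ∧ b))) ∨ c) = max(0.49, 0.56) = 0.56

0.56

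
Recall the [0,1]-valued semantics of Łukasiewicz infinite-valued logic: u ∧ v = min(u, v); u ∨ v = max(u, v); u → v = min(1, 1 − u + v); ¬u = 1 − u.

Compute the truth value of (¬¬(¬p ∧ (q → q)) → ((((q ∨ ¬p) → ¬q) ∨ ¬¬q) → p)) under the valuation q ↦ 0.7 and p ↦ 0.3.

¬p: Łukasiewicz ¬ gives 1 − 0.3 = 0.7
(q → q): min(1, 1 − 0.7 + 0.7) = 1
(¬p ∧ (q → q)) = min(0.7, 1) = 0.7
¬(¬p ∧ (q → q)): Łukasiewicz ¬ gives 1 − 0.7 = 0.3
¬¬(¬p ∧ (q → q)): Łukasiewicz ¬ gives 1 − 0.3 = 0.7
¬p: Łukasiewicz ¬ gives 1 − 0.3 = 0.7
(q ∨ ¬p) = max(0.7, 0.7) = 0.7
¬q: Łukasiewicz ¬ gives 1 − 0.7 = 0.3
((q ∨ ¬p) → ¬q): min(1, 1 − 0.7 + 0.3) = 0.6
¬q: Łukasiewicz ¬ gives 1 − 0.7 = 0.3
¬¬q: Łukasiewicz ¬ gives 1 − 0.3 = 0.7
(((q ∨ ¬p) → ¬q) ∨ ¬¬q) = max(0.6, 0.7) = 0.7
((((q ∨ ¬p) → ¬q) ∨ ¬¬q) → p): min(1, 1 − 0.7 + 0.3) = 0.6
(¬¬(¬p ∧ (q → q)) → ((((q ∨ ¬p) → ¬q) ∨ ¬¬q) → p)): min(1, 1 − 0.7 + 0.6) = 0.9

0.90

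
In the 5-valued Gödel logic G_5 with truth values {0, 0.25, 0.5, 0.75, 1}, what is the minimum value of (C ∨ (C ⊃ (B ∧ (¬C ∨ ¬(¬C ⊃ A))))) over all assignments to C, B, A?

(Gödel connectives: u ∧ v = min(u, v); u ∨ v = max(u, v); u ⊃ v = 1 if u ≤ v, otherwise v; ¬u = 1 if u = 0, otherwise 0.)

The minimum is attained at C = 0.25, B = 0, A = 0:
  ¬C: Gödel ¬ of 0.25 = 0 (operand ≠ 0)
  ¬C: Gödel ¬ of 0.25 = 0 (operand ≠ 0)
  (¬C ⊃ A): 0 ≤ 0, so result = 1
  ¬(¬C ⊃ A): Gödel ¬ of 1 = 0 (operand ≠ 0)
  (¬C ∨ ¬(¬C ⊃ A)) = max(0, 0) = 0
  (B ∧ (¬C ∨ ¬(¬C ⊃ A))) = min(0, 0) = 0
  (C ⊃ (B ∧ (¬C ∨ ¬(¬C ⊃ A)))): 0.25 > 0, so result = 0
  (C ∨ (C ⊃ (B ∧ (¬C ∨ ¬(¬C ⊃ A))))) = max(0.25, 0) = 0.25
Checking all 125 assignments confirms none give a value below 0.25.

0.25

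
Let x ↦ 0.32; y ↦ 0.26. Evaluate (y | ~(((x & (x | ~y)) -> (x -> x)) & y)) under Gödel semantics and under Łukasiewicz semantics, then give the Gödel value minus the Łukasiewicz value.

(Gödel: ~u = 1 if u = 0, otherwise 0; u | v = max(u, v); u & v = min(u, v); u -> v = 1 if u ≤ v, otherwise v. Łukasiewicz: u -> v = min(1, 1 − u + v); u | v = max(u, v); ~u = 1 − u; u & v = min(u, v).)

Gödel evaluation:
  ~y: Gödel ¬ of 0.26 = 0 (operand ≠ 0)
  (x | ~y) = max(0.32, 0) = 0.32
  (x & (x | ~y)) = min(0.32, 0.32) = 0.32
  (x -> x): 0.32 ≤ 0.32, so result = 1
  ((x & (x | ~y)) -> (x -> x)): 0.32 ≤ 1, so result = 1
  (((x & (x | ~y)) -> (x -> x)) & y) = min(1, 0.26) = 0.26
  ~(((x & (x | ~y)) -> (x -> x)) & y): Gödel ¬ of 0.26 = 0 (operand ≠ 0)
  (y | ~(((x & (x | ~y)) -> (x -> x)) & y)) = max(0.26, 0) = 0.26
  Gödel value = 0.26
Łukasiewicz evaluation:
  ~y: Łukasiewicz ¬ gives 1 − 0.26 = 0.74
  (x | ~y) = max(0.32, 0.74) = 0.74
  (x & (x | ~y)) = min(0.32, 0.74) = 0.32
  (x -> x): min(1, 1 − 0.32 + 0.32) = 1
  ((x & (x | ~y)) -> (x -> x)): min(1, 1 − 0.32 + 1) = 1
  (((x & (x | ~y)) -> (x -> x)) & y) = min(1, 0.26) = 0.26
  ~(((x & (x | ~y)) -> (x -> x)) & y): Łukasiewicz ¬ gives 1 − 0.26 = 0.74
  (y | ~(((x & (x | ~y)) -> (x -> x)) & y)) = max(0.26, 0.74) = 0.74
  Łukasiewicz value = 0.74
Difference: 0.26 − 0.74 = -0.48

-0.48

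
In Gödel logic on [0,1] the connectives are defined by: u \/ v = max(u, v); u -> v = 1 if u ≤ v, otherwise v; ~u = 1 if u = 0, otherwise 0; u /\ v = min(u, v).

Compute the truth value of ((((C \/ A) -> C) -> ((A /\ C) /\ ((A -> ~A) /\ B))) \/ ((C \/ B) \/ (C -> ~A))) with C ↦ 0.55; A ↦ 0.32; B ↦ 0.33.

0.55

(C \/ A) = max(0.55, 0.32) = 0.55
((C \/ A) -> C): 0.55 ≤ 0.55, so result = 1
(A /\ C) = min(0.32, 0.55) = 0.32
~A: Gödel ¬ of 0.32 = 0 (operand ≠ 0)
(A -> ~A): 0.32 > 0, so result = 0
((A -> ~A) /\ B) = min(0, 0.33) = 0
((A /\ C) /\ ((A -> ~A) /\ B)) = min(0.32, 0) = 0
(((C \/ A) -> C) -> ((A /\ C) /\ ((A -> ~A) /\ B))): 1 > 0, so result = 0
(C \/ B) = max(0.55, 0.33) = 0.55
~A: Gödel ¬ of 0.32 = 0 (operand ≠ 0)
(C -> ~A): 0.55 > 0, so result = 0
((C \/ B) \/ (C -> ~A)) = max(0.55, 0) = 0.55
((((C \/ A) -> C) -> ((A /\ C) /\ ((A -> ~A) /\ B))) \/ ((C \/ B) \/ (C -> ~A))) = max(0, 0.55) = 0.55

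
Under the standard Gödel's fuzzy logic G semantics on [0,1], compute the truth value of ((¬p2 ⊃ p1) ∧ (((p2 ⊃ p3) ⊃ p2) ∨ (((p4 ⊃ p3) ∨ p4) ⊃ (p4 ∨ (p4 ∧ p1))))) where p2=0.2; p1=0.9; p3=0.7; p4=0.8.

¬p2: Gödel ¬ of 0.2 = 0 (operand ≠ 0)
(¬p2 ⊃ p1): 0 ≤ 0.9, so result = 1
(p2 ⊃ p3): 0.2 ≤ 0.7, so result = 1
((p2 ⊃ p3) ⊃ p2): 1 > 0.2, so result = 0.2
(p4 ⊃ p3): 0.8 > 0.7, so result = 0.7
((p4 ⊃ p3) ∨ p4) = max(0.7, 0.8) = 0.8
(p4 ∧ p1) = min(0.8, 0.9) = 0.8
(p4 ∨ (p4 ∧ p1)) = max(0.8, 0.8) = 0.8
(((p4 ⊃ p3) ∨ p4) ⊃ (p4 ∨ (p4 ∧ p1))): 0.8 ≤ 0.8, so result = 1
(((p2 ⊃ p3) ⊃ p2) ∨ (((p4 ⊃ p3) ∨ p4) ⊃ (p4 ∨ (p4 ∧ p1)))) = max(0.2, 1) = 1
((¬p2 ⊃ p1) ∧ (((p2 ⊃ p3) ⊃ p2) ∨ (((p4 ⊃ p3) ∨ p4) ⊃ (p4 ∨ (p4 ∧ p1))))) = min(1, 1) = 1

1.00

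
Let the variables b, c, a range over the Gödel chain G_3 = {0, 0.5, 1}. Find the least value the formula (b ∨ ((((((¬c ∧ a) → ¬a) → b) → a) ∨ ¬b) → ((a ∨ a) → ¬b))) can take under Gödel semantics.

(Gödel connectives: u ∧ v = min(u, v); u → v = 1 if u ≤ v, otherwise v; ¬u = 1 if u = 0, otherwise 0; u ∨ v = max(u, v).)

0.50

The minimum is attained at b = 0.5, c = 0, a = 0.5:
  ¬c: Gödel ¬ of 0 = 1 (operand is 0)
  (¬c ∧ a) = min(1, 0.5) = 0.5
  ¬a: Gödel ¬ of 0.5 = 0 (operand ≠ 0)
  ((¬c ∧ a) → ¬a): 0.5 > 0, so result = 0
  (((¬c ∧ a) → ¬a) → b): 0 ≤ 0.5, so result = 1
  ((((¬c ∧ a) → ¬a) → b) → a): 1 > 0.5, so result = 0.5
  ¬b: Gödel ¬ of 0.5 = 0 (operand ≠ 0)
  (((((¬c ∧ a) → ¬a) → b) → a) ∨ ¬b) = max(0.5, 0) = 0.5
  (a ∨ a) = max(0.5, 0.5) = 0.5
  ¬b: Gödel ¬ of 0.5 = 0 (operand ≠ 0)
  ((a ∨ a) → ¬b): 0.5 > 0, so result = 0
  ((((((¬c ∧ a) → ¬a) → b) → a) ∨ ¬b) → ((a ∨ a) → ¬b)): 0.5 > 0, so result = 0
  (b ∨ ((((((¬c ∧ a) → ¬a) → b) → a) ∨ ¬b) → ((a ∨ a) → ¬b))) = max(0.5, 0) = 0.5
Checking all 27 assignments confirms none give a value below 0.50.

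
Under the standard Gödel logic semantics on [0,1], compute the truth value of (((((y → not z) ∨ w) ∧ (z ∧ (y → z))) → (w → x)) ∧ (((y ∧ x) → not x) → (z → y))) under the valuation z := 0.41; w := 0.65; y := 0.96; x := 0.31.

0.31

not z: Gödel ¬ of 0.41 = 0 (operand ≠ 0)
(y → not z): 0.96 > 0, so result = 0
((y → not z) ∨ w) = max(0, 0.65) = 0.65
(y → z): 0.96 > 0.41, so result = 0.41
(z ∧ (y → z)) = min(0.41, 0.41) = 0.41
(((y → not z) ∨ w) ∧ (z ∧ (y → z))) = min(0.65, 0.41) = 0.41
(w → x): 0.65 > 0.31, so result = 0.31
((((y → not z) ∨ w) ∧ (z ∧ (y → z))) → (w → x)): 0.41 > 0.31, so result = 0.31
(y ∧ x) = min(0.96, 0.31) = 0.31
not x: Gödel ¬ of 0.31 = 0 (operand ≠ 0)
((y ∧ x) → not x): 0.31 > 0, so result = 0
(z → y): 0.41 ≤ 0.96, so result = 1
(((y ∧ x) → not x) → (z → y)): 0 ≤ 1, so result = 1
(((((y → not z) ∨ w) ∧ (z ∧ (y → z))) → (w → x)) ∧ (((y ∧ x) → not x) → (z → y))) = min(0.31, 1) = 0.31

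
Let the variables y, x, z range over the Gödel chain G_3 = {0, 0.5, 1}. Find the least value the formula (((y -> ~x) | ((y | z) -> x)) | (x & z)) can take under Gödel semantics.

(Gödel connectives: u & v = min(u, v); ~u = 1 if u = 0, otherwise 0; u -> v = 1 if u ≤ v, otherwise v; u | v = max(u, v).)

The minimum is attained at y = 0.5, x = 0.5, z = 1:
  ~x: Gödel ¬ of 0.5 = 0 (operand ≠ 0)
  (y -> ~x): 0.5 > 0, so result = 0
  (y | z) = max(0.5, 1) = 1
  ((y | z) -> x): 1 > 0.5, so result = 0.5
  ((y -> ~x) | ((y | z) -> x)) = max(0, 0.5) = 0.5
  (x & z) = min(0.5, 1) = 0.5
  (((y -> ~x) | ((y | z) -> x)) | (x & z)) = max(0.5, 0.5) = 0.5
Checking all 27 assignments confirms none give a value below 0.50.

0.50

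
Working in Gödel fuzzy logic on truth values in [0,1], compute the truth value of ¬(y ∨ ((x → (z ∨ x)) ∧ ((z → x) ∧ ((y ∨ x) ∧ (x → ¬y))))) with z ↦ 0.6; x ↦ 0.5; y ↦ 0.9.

0.00

(z ∨ x) = max(0.6, 0.5) = 0.6
(x → (z ∨ x)): 0.5 ≤ 0.6, so result = 1
(z → x): 0.6 > 0.5, so result = 0.5
(y ∨ x) = max(0.9, 0.5) = 0.9
¬y: Gödel ¬ of 0.9 = 0 (operand ≠ 0)
(x → ¬y): 0.5 > 0, so result = 0
((y ∨ x) ∧ (x → ¬y)) = min(0.9, 0) = 0
((z → x) ∧ ((y ∨ x) ∧ (x → ¬y))) = min(0.5, 0) = 0
((x → (z ∨ x)) ∧ ((z → x) ∧ ((y ∨ x) ∧ (x → ¬y)))) = min(1, 0) = 0
(y ∨ ((x → (z ∨ x)) ∧ ((z → x) ∧ ((y ∨ x) ∧ (x → ¬y))))) = max(0.9, 0) = 0.9
¬(y ∨ ((x → (z ∨ x)) ∧ ((z → x) ∧ ((y ∨ x) ∧ (x → ¬y))))): Gödel ¬ of 0.9 = 0 (operand ≠ 0)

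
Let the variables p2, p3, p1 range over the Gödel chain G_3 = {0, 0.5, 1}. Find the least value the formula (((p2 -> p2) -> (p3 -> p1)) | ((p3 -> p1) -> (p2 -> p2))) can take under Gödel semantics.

Every assignment gives 1. For instance at p2 = 0, p3 = 0, p1 = 0:
  (p2 -> p2): 0 ≤ 0, so result = 1
  (p3 -> p1): 0 ≤ 0, so result = 1
  ((p2 -> p2) -> (p3 -> p1)): 1 ≤ 1, so result = 1
  (p3 -> p1): 0 ≤ 0, so result = 1
  (p2 -> p2): 0 ≤ 0, so result = 1
  ((p3 -> p1) -> (p2 -> p2)): 1 ≤ 1, so result = 1
  (((p2 -> p2) -> (p3 -> p1)) | ((p3 -> p1) -> (p2 -> p2))) = max(1, 1) = 1
All 27 assignments give value 1 — the formula is a G_3-tautology.

1.00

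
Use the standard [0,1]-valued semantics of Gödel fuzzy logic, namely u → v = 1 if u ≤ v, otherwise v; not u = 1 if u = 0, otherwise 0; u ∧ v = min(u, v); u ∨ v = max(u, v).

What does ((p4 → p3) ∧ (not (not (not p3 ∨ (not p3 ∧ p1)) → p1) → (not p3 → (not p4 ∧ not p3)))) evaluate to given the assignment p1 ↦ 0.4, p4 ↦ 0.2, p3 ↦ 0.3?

1.00

(p4 → p3): 0.2 ≤ 0.3, so result = 1
not p3: Gödel ¬ of 0.3 = 0 (operand ≠ 0)
not p3: Gödel ¬ of 0.3 = 0 (operand ≠ 0)
(not p3 ∧ p1) = min(0, 0.4) = 0
(not p3 ∨ (not p3 ∧ p1)) = max(0, 0) = 0
not (not p3 ∨ (not p3 ∧ p1)): Gödel ¬ of 0 = 1 (operand is 0)
(not (not p3 ∨ (not p3 ∧ p1)) → p1): 1 > 0.4, so result = 0.4
not (not (not p3 ∨ (not p3 ∧ p1)) → p1): Gödel ¬ of 0.4 = 0 (operand ≠ 0)
not p3: Gödel ¬ of 0.3 = 0 (operand ≠ 0)
not p4: Gödel ¬ of 0.2 = 0 (operand ≠ 0)
not p3: Gödel ¬ of 0.3 = 0 (operand ≠ 0)
(not p4 ∧ not p3) = min(0, 0) = 0
(not p3 → (not p4 ∧ not p3)): 0 ≤ 0, so result = 1
(not (not (not p3 ∨ (not p3 ∧ p1)) → p1) → (not p3 → (not p4 ∧ not p3))): 0 ≤ 1, so result = 1
((p4 → p3) ∧ (not (not (not p3 ∨ (not p3 ∧ p1)) → p1) → (not p3 → (not p4 ∧ not p3)))) = min(1, 1) = 1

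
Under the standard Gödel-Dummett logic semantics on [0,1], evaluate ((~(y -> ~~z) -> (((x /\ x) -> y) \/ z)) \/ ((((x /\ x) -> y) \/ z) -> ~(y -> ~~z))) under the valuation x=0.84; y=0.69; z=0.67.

1.00

~z: Gödel ¬ of 0.67 = 0 (operand ≠ 0)
~~z: Gödel ¬ of 0 = 1 (operand is 0)
(y -> ~~z): 0.69 ≤ 1, so result = 1
~(y -> ~~z): Gödel ¬ of 1 = 0 (operand ≠ 0)
(x /\ x) = min(0.84, 0.84) = 0.84
((x /\ x) -> y): 0.84 > 0.69, so result = 0.69
(((x /\ x) -> y) \/ z) = max(0.69, 0.67) = 0.69
(~(y -> ~~z) -> (((x /\ x) -> y) \/ z)): 0 ≤ 0.69, so result = 1
(x /\ x) = min(0.84, 0.84) = 0.84
((x /\ x) -> y): 0.84 > 0.69, so result = 0.69
(((x /\ x) -> y) \/ z) = max(0.69, 0.67) = 0.69
~z: Gödel ¬ of 0.67 = 0 (operand ≠ 0)
~~z: Gödel ¬ of 0 = 1 (operand is 0)
(y -> ~~z): 0.69 ≤ 1, so result = 1
~(y -> ~~z): Gödel ¬ of 1 = 0 (operand ≠ 0)
((((x /\ x) -> y) \/ z) -> ~(y -> ~~z)): 0.69 > 0, so result = 0
((~(y -> ~~z) -> (((x /\ x) -> y) \/ z)) \/ ((((x /\ x) -> y) \/ z) -> ~(y -> ~~z))) = max(1, 0) = 1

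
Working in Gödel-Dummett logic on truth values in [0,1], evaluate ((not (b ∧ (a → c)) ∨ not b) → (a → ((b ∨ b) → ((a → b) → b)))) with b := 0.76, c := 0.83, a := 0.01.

(a → c): 0.01 ≤ 0.83, so result = 1
(b ∧ (a → c)) = min(0.76, 1) = 0.76
not (b ∧ (a → c)): Gödel ¬ of 0.76 = 0 (operand ≠ 0)
not b: Gödel ¬ of 0.76 = 0 (operand ≠ 0)
(not (b ∧ (a → c)) ∨ not b) = max(0, 0) = 0
(b ∨ b) = max(0.76, 0.76) = 0.76
(a → b): 0.01 ≤ 0.76, so result = 1
((a → b) → b): 1 > 0.76, so result = 0.76
((b ∨ b) → ((a → b) → b)): 0.76 ≤ 0.76, so result = 1
(a → ((b ∨ b) → ((a → b) → b))): 0.01 ≤ 1, so result = 1
((not (b ∧ (a → c)) ∨ not b) → (a → ((b ∨ b) → ((a → b) → b)))): 0 ≤ 1, so result = 1

1.00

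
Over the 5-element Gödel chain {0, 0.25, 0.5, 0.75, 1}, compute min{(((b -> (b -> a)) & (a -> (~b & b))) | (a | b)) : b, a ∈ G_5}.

0.25

The minimum is attained at b = 0, a = 0.25:
  (b -> a): 0 ≤ 0.25, so result = 1
  (b -> (b -> a)): 0 ≤ 1, so result = 1
  ~b: Gödel ¬ of 0 = 1 (operand is 0)
  (~b & b) = min(1, 0) = 0
  (a -> (~b & b)): 0.25 > 0, so result = 0
  ((b -> (b -> a)) & (a -> (~b & b))) = min(1, 0) = 0
  (a | b) = max(0.25, 0) = 0.25
  (((b -> (b -> a)) & (a -> (~b & b))) | (a | b)) = max(0, 0.25) = 0.25
Checking all 25 assignments confirms none give a value below 0.25.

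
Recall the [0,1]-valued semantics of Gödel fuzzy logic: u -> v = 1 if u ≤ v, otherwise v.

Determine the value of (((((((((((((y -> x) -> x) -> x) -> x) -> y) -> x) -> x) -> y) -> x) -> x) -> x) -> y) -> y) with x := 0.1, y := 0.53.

(y -> x): 0.53 > 0.1, so result = 0.1
((y -> x) -> x): 0.1 ≤ 0.1, so result = 1
(((y -> x) -> x) -> x): 1 > 0.1, so result = 0.1
((((y -> x) -> x) -> x) -> x): 0.1 ≤ 0.1, so result = 1
(((((y -> x) -> x) -> x) -> x) -> y): 1 > 0.53, so result = 0.53
((((((y -> x) -> x) -> x) -> x) -> y) -> x): 0.53 > 0.1, so result = 0.1
(((((((y -> x) -> x) -> x) -> x) -> y) -> x) -> x): 0.1 ≤ 0.1, so result = 1
((((((((y -> x) -> x) -> x) -> x) -> y) -> x) -> x) -> y): 1 > 0.53, so result = 0.53
(((((((((y -> x) -> x) -> x) -> x) -> y) -> x) -> x) -> y) -> x): 0.53 > 0.1, so result = 0.1
((((((((((y -> x) -> x) -> x) -> x) -> y) -> x) -> x) -> y) -> x) -> x): 0.1 ≤ 0.1, so result = 1
(((((((((((y -> x) -> x) -> x) -> x) -> y) -> x) -> x) -> y) -> x) -> x) -> x): 1 > 0.1, so result = 0.1
((((((((((((y -> x) -> x) -> x) -> x) -> y) -> x) -> x) -> y) -> x) -> x) -> x) -> y): 0.1 ≤ 0.53, so result = 1
(((((((((((((y -> x) -> x) -> x) -> x) -> y) -> x) -> x) -> y) -> x) -> x) -> x) -> y) -> y): 1 > 0.53, so result = 0.53

0.53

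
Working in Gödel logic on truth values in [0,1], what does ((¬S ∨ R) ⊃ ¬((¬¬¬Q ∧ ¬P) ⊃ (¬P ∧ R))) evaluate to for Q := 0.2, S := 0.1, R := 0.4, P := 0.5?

0.00

¬S: Gödel ¬ of 0.1 = 0 (operand ≠ 0)
(¬S ∨ R) = max(0, 0.4) = 0.4
¬Q: Gödel ¬ of 0.2 = 0 (operand ≠ 0)
¬¬Q: Gödel ¬ of 0 = 1 (operand is 0)
¬¬¬Q: Gödel ¬ of 1 = 0 (operand ≠ 0)
¬P: Gödel ¬ of 0.5 = 0 (operand ≠ 0)
(¬¬¬Q ∧ ¬P) = min(0, 0) = 0
¬P: Gödel ¬ of 0.5 = 0 (operand ≠ 0)
(¬P ∧ R) = min(0, 0.4) = 0
((¬¬¬Q ∧ ¬P) ⊃ (¬P ∧ R)): 0 ≤ 0, so result = 1
¬((¬¬¬Q ∧ ¬P) ⊃ (¬P ∧ R)): Gödel ¬ of 1 = 0 (operand ≠ 0)
((¬S ∨ R) ⊃ ¬((¬¬¬Q ∧ ¬P) ⊃ (¬P ∧ R))): 0.4 > 0, so result = 0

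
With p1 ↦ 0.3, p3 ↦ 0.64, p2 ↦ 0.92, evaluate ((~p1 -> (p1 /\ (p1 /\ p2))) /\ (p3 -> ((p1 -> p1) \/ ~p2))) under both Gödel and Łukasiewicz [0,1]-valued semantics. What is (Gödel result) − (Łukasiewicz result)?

Gödel evaluation:
  ~p1: Gödel ¬ of 0.3 = 0 (operand ≠ 0)
  (p1 /\ p2) = min(0.3, 0.92) = 0.3
  (p1 /\ (p1 /\ p2)) = min(0.3, 0.3) = 0.3
  (~p1 -> (p1 /\ (p1 /\ p2))): 0 ≤ 0.3, so result = 1
  (p1 -> p1): 0.3 ≤ 0.3, so result = 1
  ~p2: Gödel ¬ of 0.92 = 0 (operand ≠ 0)
  ((p1 -> p1) \/ ~p2) = max(1, 0) = 1
  (p3 -> ((p1 -> p1) \/ ~p2)): 0.64 ≤ 1, so result = 1
  ((~p1 -> (p1 /\ (p1 /\ p2))) /\ (p3 -> ((p1 -> p1) \/ ~p2))) = min(1, 1) = 1
  Gödel value = 1
Łukasiewicz evaluation:
  ~p1: Łukasiewicz ¬ gives 1 − 0.3 = 0.7
  (p1 /\ p2) = min(0.3, 0.92) = 0.3
  (p1 /\ (p1 /\ p2)) = min(0.3, 0.3) = 0.3
  (~p1 -> (p1 /\ (p1 /\ p2))): min(1, 1 − 0.7 + 0.3) = 0.6
  (p1 -> p1): min(1, 1 − 0.3 + 0.3) = 1
  ~p2: Łukasiewicz ¬ gives 1 − 0.92 = 0.08
  ((p1 -> p1) \/ ~p2) = max(1, 0.08) = 1
  (p3 -> ((p1 -> p1) \/ ~p2)): min(1, 1 − 0.64 + 1) = 1
  ((~p1 -> (p1 /\ (p1 /\ p2))) /\ (p3 -> ((p1 -> p1) \/ ~p2))) = min(0.6, 1) = 0.6
  Łukasiewicz value = 0.6
Difference: 1 − 0.6 = 0.40

0.40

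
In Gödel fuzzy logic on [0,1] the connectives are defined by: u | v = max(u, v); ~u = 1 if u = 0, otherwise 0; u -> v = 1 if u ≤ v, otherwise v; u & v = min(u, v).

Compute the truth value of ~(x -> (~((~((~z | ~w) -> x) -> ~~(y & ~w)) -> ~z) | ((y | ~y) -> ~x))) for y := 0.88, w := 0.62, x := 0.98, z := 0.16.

0.00

~z: Gödel ¬ of 0.16 = 0 (operand ≠ 0)
~w: Gödel ¬ of 0.62 = 0 (operand ≠ 0)
(~z | ~w) = max(0, 0) = 0
((~z | ~w) -> x): 0 ≤ 0.98, so result = 1
~((~z | ~w) -> x): Gödel ¬ of 1 = 0 (operand ≠ 0)
~w: Gödel ¬ of 0.62 = 0 (operand ≠ 0)
(y & ~w) = min(0.88, 0) = 0
~(y & ~w): Gödel ¬ of 0 = 1 (operand is 0)
~~(y & ~w): Gödel ¬ of 1 = 0 (operand ≠ 0)
(~((~z | ~w) -> x) -> ~~(y & ~w)): 0 ≤ 0, so result = 1
~z: Gödel ¬ of 0.16 = 0 (operand ≠ 0)
((~((~z | ~w) -> x) -> ~~(y & ~w)) -> ~z): 1 > 0, so result = 0
~((~((~z | ~w) -> x) -> ~~(y & ~w)) -> ~z): Gödel ¬ of 0 = 1 (operand is 0)
~y: Gödel ¬ of 0.88 = 0 (operand ≠ 0)
(y | ~y) = max(0.88, 0) = 0.88
~x: Gödel ¬ of 0.98 = 0 (operand ≠ 0)
((y | ~y) -> ~x): 0.88 > 0, so result = 0
(~((~((~z | ~w) -> x) -> ~~(y & ~w)) -> ~z) | ((y | ~y) -> ~x)) = max(1, 0) = 1
(x -> (~((~((~z | ~w) -> x) -> ~~(y & ~w)) -> ~z) | ((y | ~y) -> ~x))): 0.98 ≤ 1, so result = 1
~(x -> (~((~((~z | ~w) -> x) -> ~~(y & ~w)) -> ~z) | ((y | ~y) -> ~x))): Gödel ¬ of 1 = 0 (operand ≠ 0)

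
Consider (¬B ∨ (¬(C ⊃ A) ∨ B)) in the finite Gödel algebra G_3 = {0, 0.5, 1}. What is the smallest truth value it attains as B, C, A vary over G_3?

0.50

The minimum is attained at B = 0.5, C = 0, A = 0:
  ¬B: Gödel ¬ of 0.5 = 0 (operand ≠ 0)
  (C ⊃ A): 0 ≤ 0, so result = 1
  ¬(C ⊃ A): Gödel ¬ of 1 = 0 (operand ≠ 0)
  (¬(C ⊃ A) ∨ B) = max(0, 0.5) = 0.5
  (¬B ∨ (¬(C ⊃ A) ∨ B)) = max(0, 0.5) = 0.5
Checking all 27 assignments confirms none give a value below 0.50.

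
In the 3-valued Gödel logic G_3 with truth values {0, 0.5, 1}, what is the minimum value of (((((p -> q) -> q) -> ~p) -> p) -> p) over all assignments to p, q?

0.50

The minimum is attained at p = 0.5, q = 0:
  (p -> q): 0.5 > 0, so result = 0
  ((p -> q) -> q): 0 ≤ 0, so result = 1
  ~p: Gödel ¬ of 0.5 = 0 (operand ≠ 0)
  (((p -> q) -> q) -> ~p): 1 > 0, so result = 0
  ((((p -> q) -> q) -> ~p) -> p): 0 ≤ 0.5, so result = 1
  (((((p -> q) -> q) -> ~p) -> p) -> p): 1 > 0.5, so result = 0.5
Checking all 9 assignments confirms none give a value below 0.50.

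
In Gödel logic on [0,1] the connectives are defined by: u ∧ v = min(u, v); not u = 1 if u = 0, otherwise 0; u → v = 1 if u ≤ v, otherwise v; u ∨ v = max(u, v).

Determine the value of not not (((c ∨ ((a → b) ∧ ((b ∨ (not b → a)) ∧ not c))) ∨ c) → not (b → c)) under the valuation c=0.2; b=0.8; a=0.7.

(a → b): 0.7 ≤ 0.8, so result = 1
not b: Gödel ¬ of 0.8 = 0 (operand ≠ 0)
(not b → a): 0 ≤ 0.7, so result = 1
(b ∨ (not b → a)) = max(0.8, 1) = 1
not c: Gödel ¬ of 0.2 = 0 (operand ≠ 0)
((b ∨ (not b → a)) ∧ not c) = min(1, 0) = 0
((a → b) ∧ ((b ∨ (not b → a)) ∧ not c)) = min(1, 0) = 0
(c ∨ ((a → b) ∧ ((b ∨ (not b → a)) ∧ not c))) = max(0.2, 0) = 0.2
((c ∨ ((a → b) ∧ ((b ∨ (not b → a)) ∧ not c))) ∨ c) = max(0.2, 0.2) = 0.2
(b → c): 0.8 > 0.2, so result = 0.2
not (b → c): Gödel ¬ of 0.2 = 0 (operand ≠ 0)
(((c ∨ ((a → b) ∧ ((b ∨ (not b → a)) ∧ not c))) ∨ c) → not (b → c)): 0.2 > 0, so result = 0
not (((c ∨ ((a → b) ∧ ((b ∨ (not b → a)) ∧ not c))) ∨ c) → not (b → c)): Gödel ¬ of 0 = 1 (operand is 0)
not not (((c ∨ ((a → b) ∧ ((b ∨ (not b → a)) ∧ not c))) ∨ c) → not (b → c)): Gödel ¬ of 1 = 0 (operand ≠ 0)

0.00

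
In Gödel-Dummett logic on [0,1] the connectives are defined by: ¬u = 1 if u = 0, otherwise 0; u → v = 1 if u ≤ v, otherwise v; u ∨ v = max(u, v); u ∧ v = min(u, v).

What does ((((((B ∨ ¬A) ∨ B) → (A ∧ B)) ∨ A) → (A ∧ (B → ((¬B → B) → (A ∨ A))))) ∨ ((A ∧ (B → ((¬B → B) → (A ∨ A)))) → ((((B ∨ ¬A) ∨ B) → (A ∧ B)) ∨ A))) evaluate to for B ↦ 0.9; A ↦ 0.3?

1.00

¬A: Gödel ¬ of 0.3 = 0 (operand ≠ 0)
(B ∨ ¬A) = max(0.9, 0) = 0.9
((B ∨ ¬A) ∨ B) = max(0.9, 0.9) = 0.9
(A ∧ B) = min(0.3, 0.9) = 0.3
(((B ∨ ¬A) ∨ B) → (A ∧ B)): 0.9 > 0.3, so result = 0.3
((((B ∨ ¬A) ∨ B) → (A ∧ B)) ∨ A) = max(0.3, 0.3) = 0.3
¬B: Gödel ¬ of 0.9 = 0 (operand ≠ 0)
(¬B → B): 0 ≤ 0.9, so result = 1
(A ∨ A) = max(0.3, 0.3) = 0.3
((¬B → B) → (A ∨ A)): 1 > 0.3, so result = 0.3
(B → ((¬B → B) → (A ∨ A))): 0.9 > 0.3, so result = 0.3
(A ∧ (B → ((¬B → B) → (A ∨ A)))) = min(0.3, 0.3) = 0.3
(((((B ∨ ¬A) ∨ B) → (A ∧ B)) ∨ A) → (A ∧ (B → ((¬B → B) → (A ∨ A))))): 0.3 ≤ 0.3, so result = 1
¬B: Gödel ¬ of 0.9 = 0 (operand ≠ 0)
(¬B → B): 0 ≤ 0.9, so result = 1
(A ∨ A) = max(0.3, 0.3) = 0.3
((¬B → B) → (A ∨ A)): 1 > 0.3, so result = 0.3
(B → ((¬B → B) → (A ∨ A))): 0.9 > 0.3, so result = 0.3
(A ∧ (B → ((¬B → B) → (A ∨ A)))) = min(0.3, 0.3) = 0.3
¬A: Gödel ¬ of 0.3 = 0 (operand ≠ 0)
(B ∨ ¬A) = max(0.9, 0) = 0.9
((B ∨ ¬A) ∨ B) = max(0.9, 0.9) = 0.9
(A ∧ B) = min(0.3, 0.9) = 0.3
(((B ∨ ¬A) ∨ B) → (A ∧ B)): 0.9 > 0.3, so result = 0.3
((((B ∨ ¬A) ∨ B) → (A ∧ B)) ∨ A) = max(0.3, 0.3) = 0.3
((A ∧ (B → ((¬B → B) → (A ∨ A)))) → ((((B ∨ ¬A) ∨ B) → (A ∧ B)) ∨ A)): 0.3 ≤ 0.3, so result = 1
((((((B ∨ ¬A) ∨ B) → (A ∧ B)) ∨ A) → (A ∧ (B → ((¬B → B) → (A ∨ A))))) ∨ ((A ∧ (B → ((¬B → B) → (A ∨ A)))) → ((((B ∨ ¬A) ∨ B) → (A ∧ B)) ∨ A))) = max(1, 1) = 1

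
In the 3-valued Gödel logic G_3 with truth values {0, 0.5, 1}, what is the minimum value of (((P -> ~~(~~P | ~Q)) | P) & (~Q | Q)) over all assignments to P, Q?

The minimum is attained at P = 0, Q = 0.5:
  ~P: Gödel ¬ of 0 = 1 (operand is 0)
  ~~P: Gödel ¬ of 1 = 0 (operand ≠ 0)
  ~Q: Gödel ¬ of 0.5 = 0 (operand ≠ 0)
  (~~P | ~Q) = max(0, 0) = 0
  ~(~~P | ~Q): Gödel ¬ of 0 = 1 (operand is 0)
  ~~(~~P | ~Q): Gödel ¬ of 1 = 0 (operand ≠ 0)
  (P -> ~~(~~P | ~Q)): 0 ≤ 0, so result = 1
  ((P -> ~~(~~P | ~Q)) | P) = max(1, 0) = 1
  ~Q: Gödel ¬ of 0.5 = 0 (operand ≠ 0)
  (~Q | Q) = max(0, 0.5) = 0.5
  (((P -> ~~(~~P | ~Q)) | P) & (~Q | Q)) = min(1, 0.5) = 0.5
Checking all 9 assignments confirms none give a value below 0.50.

0.50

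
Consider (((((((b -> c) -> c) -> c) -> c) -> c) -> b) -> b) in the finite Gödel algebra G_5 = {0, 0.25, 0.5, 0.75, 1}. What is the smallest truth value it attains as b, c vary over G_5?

0.25

The minimum is attained at b = 0.25, c = 0:
  (b -> c): 0.25 > 0, so result = 0
  ((b -> c) -> c): 0 ≤ 0, so result = 1
  (((b -> c) -> c) -> c): 1 > 0, so result = 0
  ((((b -> c) -> c) -> c) -> c): 0 ≤ 0, so result = 1
  (((((b -> c) -> c) -> c) -> c) -> c): 1 > 0, so result = 0
  ((((((b -> c) -> c) -> c) -> c) -> c) -> b): 0 ≤ 0.25, so result = 1
  (((((((b -> c) -> c) -> c) -> c) -> c) -> b) -> b): 1 > 0.25, so result = 0.25
Checking all 25 assignments confirms none give a value below 0.25.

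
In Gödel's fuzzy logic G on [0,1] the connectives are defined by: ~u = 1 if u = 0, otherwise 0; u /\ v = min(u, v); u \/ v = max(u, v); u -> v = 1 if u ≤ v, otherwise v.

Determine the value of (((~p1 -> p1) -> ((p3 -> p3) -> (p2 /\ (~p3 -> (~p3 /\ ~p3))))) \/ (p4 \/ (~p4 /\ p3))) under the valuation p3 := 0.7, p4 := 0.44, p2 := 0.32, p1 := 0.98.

0.44

~p1: Gödel ¬ of 0.98 = 0 (operand ≠ 0)
(~p1 -> p1): 0 ≤ 0.98, so result = 1
(p3 -> p3): 0.7 ≤ 0.7, so result = 1
~p3: Gödel ¬ of 0.7 = 0 (operand ≠ 0)
~p3: Gödel ¬ of 0.7 = 0 (operand ≠ 0)
~p3: Gödel ¬ of 0.7 = 0 (operand ≠ 0)
(~p3 /\ ~p3) = min(0, 0) = 0
(~p3 -> (~p3 /\ ~p3)): 0 ≤ 0, so result = 1
(p2 /\ (~p3 -> (~p3 /\ ~p3))) = min(0.32, 1) = 0.32
((p3 -> p3) -> (p2 /\ (~p3 -> (~p3 /\ ~p3)))): 1 > 0.32, so result = 0.32
((~p1 -> p1) -> ((p3 -> p3) -> (p2 /\ (~p3 -> (~p3 /\ ~p3))))): 1 > 0.32, so result = 0.32
~p4: Gödel ¬ of 0.44 = 0 (operand ≠ 0)
(~p4 /\ p3) = min(0, 0.7) = 0
(p4 \/ (~p4 /\ p3)) = max(0.44, 0) = 0.44
(((~p1 -> p1) -> ((p3 -> p3) -> (p2 /\ (~p3 -> (~p3 /\ ~p3))))) \/ (p4 \/ (~p4 /\ p3))) = max(0.32, 0.44) = 0.44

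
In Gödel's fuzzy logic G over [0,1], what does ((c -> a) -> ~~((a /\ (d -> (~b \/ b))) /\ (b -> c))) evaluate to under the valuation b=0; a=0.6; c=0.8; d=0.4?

1.00

(c -> a): 0.8 > 0.6, so result = 0.6
~b: Gödel ¬ of 0 = 1 (operand is 0)
(~b \/ b) = max(1, 0) = 1
(d -> (~b \/ b)): 0.4 ≤ 1, so result = 1
(a /\ (d -> (~b \/ b))) = min(0.6, 1) = 0.6
(b -> c): 0 ≤ 0.8, so result = 1
((a /\ (d -> (~b \/ b))) /\ (b -> c)) = min(0.6, 1) = 0.6
~((a /\ (d -> (~b \/ b))) /\ (b -> c)): Gödel ¬ of 0.6 = 0 (operand ≠ 0)
~~((a /\ (d -> (~b \/ b))) /\ (b -> c)): Gödel ¬ of 0 = 1 (operand is 0)
((c -> a) -> ~~((a /\ (d -> (~b \/ b))) /\ (b -> c))): 0.6 ≤ 1, so result = 1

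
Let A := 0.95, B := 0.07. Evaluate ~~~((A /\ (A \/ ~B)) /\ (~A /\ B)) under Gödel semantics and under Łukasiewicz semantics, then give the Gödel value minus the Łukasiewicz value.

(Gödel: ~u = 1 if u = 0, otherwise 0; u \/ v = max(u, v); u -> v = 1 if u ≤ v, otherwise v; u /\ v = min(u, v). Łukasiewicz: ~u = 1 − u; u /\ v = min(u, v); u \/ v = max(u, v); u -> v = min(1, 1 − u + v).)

0.05

Gödel evaluation:
  ~B: Gödel ¬ of 0.07 = 0 (operand ≠ 0)
  (A \/ ~B) = max(0.95, 0) = 0.95
  (A /\ (A \/ ~B)) = min(0.95, 0.95) = 0.95
  ~A: Gödel ¬ of 0.95 = 0 (operand ≠ 0)
  (~A /\ B) = min(0, 0.07) = 0
  ((A /\ (A \/ ~B)) /\ (~A /\ B)) = min(0.95, 0) = 0
  ~((A /\ (A \/ ~B)) /\ (~A /\ B)): Gödel ¬ of 0 = 1 (operand is 0)
  ~~((A /\ (A \/ ~B)) /\ (~A /\ B)): Gödel ¬ of 1 = 0 (operand ≠ 0)
  ~~~((A /\ (A \/ ~B)) /\ (~A /\ B)): Gödel ¬ of 0 = 1 (operand is 0)
  Gödel value = 1
Łukasiewicz evaluation:
  ~B: Łukasiewicz ¬ gives 1 − 0.07 = 0.93
  (A \/ ~B) = max(0.95, 0.93) = 0.95
  (A /\ (A \/ ~B)) = min(0.95, 0.95) = 0.95
  ~A: Łukasiewicz ¬ gives 1 − 0.95 = 0.05
  (~A /\ B) = min(0.05, 0.07) = 0.05
  ((A /\ (A \/ ~B)) /\ (~A /\ B)) = min(0.95, 0.05) = 0.05
  ~((A /\ (A \/ ~B)) /\ (~A /\ B)): Łukasiewicz ¬ gives 1 − 0.05 = 0.95
  ~~((A /\ (A \/ ~B)) /\ (~A /\ B)): Łukasiewicz ¬ gives 1 − 0.95 = 0.05
  ~~~((A /\ (A \/ ~B)) /\ (~A /\ B)): Łukasiewicz ¬ gives 1 − 0.05 = 0.95
  Łukasiewicz value = 0.95
Difference: 1 − 0.95 = 0.05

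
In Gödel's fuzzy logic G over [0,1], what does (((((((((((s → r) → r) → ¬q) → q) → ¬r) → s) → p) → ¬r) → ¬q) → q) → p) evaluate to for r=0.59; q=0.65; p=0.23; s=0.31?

0.23

(s → r): 0.31 ≤ 0.59, so result = 1
((s → r) → r): 1 > 0.59, so result = 0.59
¬q: Gödel ¬ of 0.65 = 0 (operand ≠ 0)
(((s → r) → r) → ¬q): 0.59 > 0, so result = 0
((((s → r) → r) → ¬q) → q): 0 ≤ 0.65, so result = 1
¬r: Gödel ¬ of 0.59 = 0 (operand ≠ 0)
(((((s → r) → r) → ¬q) → q) → ¬r): 1 > 0, so result = 0
((((((s → r) → r) → ¬q) → q) → ¬r) → s): 0 ≤ 0.31, so result = 1
(((((((s → r) → r) → ¬q) → q) → ¬r) → s) → p): 1 > 0.23, so result = 0.23
¬r: Gödel ¬ of 0.59 = 0 (operand ≠ 0)
((((((((s → r) → r) → ¬q) → q) → ¬r) → s) → p) → ¬r): 0.23 > 0, so result = 0
¬q: Gödel ¬ of 0.65 = 0 (operand ≠ 0)
(((((((((s → r) → r) → ¬q) → q) → ¬r) → s) → p) → ¬r) → ¬q): 0 ≤ 0, so result = 1
((((((((((s → r) → r) → ¬q) → q) → ¬r) → s) → p) → ¬r) → ¬q) → q): 1 > 0.65, so result = 0.65
(((((((((((s → r) → r) → ¬q) → q) → ¬r) → s) → p) → ¬r) → ¬q) → q) → p): 0.65 > 0.23, so result = 0.23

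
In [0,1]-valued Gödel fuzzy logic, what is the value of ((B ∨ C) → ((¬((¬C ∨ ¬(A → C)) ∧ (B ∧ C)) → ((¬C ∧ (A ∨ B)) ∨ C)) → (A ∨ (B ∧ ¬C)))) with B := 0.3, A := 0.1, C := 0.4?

(B ∨ C) = max(0.3, 0.4) = 0.4
¬C: Gödel ¬ of 0.4 = 0 (operand ≠ 0)
(A → C): 0.1 ≤ 0.4, so result = 1
¬(A → C): Gödel ¬ of 1 = 0 (operand ≠ 0)
(¬C ∨ ¬(A → C)) = max(0, 0) = 0
(B ∧ C) = min(0.3, 0.4) = 0.3
((¬C ∨ ¬(A → C)) ∧ (B ∧ C)) = min(0, 0.3) = 0
¬((¬C ∨ ¬(A → C)) ∧ (B ∧ C)): Gödel ¬ of 0 = 1 (operand is 0)
¬C: Gödel ¬ of 0.4 = 0 (operand ≠ 0)
(A ∨ B) = max(0.1, 0.3) = 0.3
(¬C ∧ (A ∨ B)) = min(0, 0.3) = 0
((¬C ∧ (A ∨ B)) ∨ C) = max(0, 0.4) = 0.4
(¬((¬C ∨ ¬(A → C)) ∧ (B ∧ C)) → ((¬C ∧ (A ∨ B)) ∨ C)): 1 > 0.4, so result = 0.4
¬C: Gödel ¬ of 0.4 = 0 (operand ≠ 0)
(B ∧ ¬C) = min(0.3, 0) = 0
(A ∨ (B ∧ ¬C)) = max(0.1, 0) = 0.1
((¬((¬C ∨ ¬(A → C)) ∧ (B ∧ C)) → ((¬C ∧ (A ∨ B)) ∨ C)) → (A ∨ (B ∧ ¬C))): 0.4 > 0.1, so result = 0.1
((B ∨ C) → ((¬((¬C ∨ ¬(A → C)) ∧ (B ∧ C)) → ((¬C ∧ (A ∨ B)) ∨ C)) → (A ∨ (B ∧ ¬C)))): 0.4 > 0.1, so result = 0.1

0.10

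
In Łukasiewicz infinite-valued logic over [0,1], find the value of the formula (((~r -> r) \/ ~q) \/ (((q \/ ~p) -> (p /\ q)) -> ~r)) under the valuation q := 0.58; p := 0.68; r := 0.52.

1.00

~r: Łukasiewicz ¬ gives 1 − 0.52 = 0.48
(~r -> r): min(1, 1 − 0.48 + 0.52) = 1
~q: Łukasiewicz ¬ gives 1 − 0.58 = 0.42
((~r -> r) \/ ~q) = max(1, 0.42) = 1
~p: Łukasiewicz ¬ gives 1 − 0.68 = 0.32
(q \/ ~p) = max(0.58, 0.32) = 0.58
(p /\ q) = min(0.68, 0.58) = 0.58
((q \/ ~p) -> (p /\ q)): min(1, 1 − 0.58 + 0.58) = 1
~r: Łukasiewicz ¬ gives 1 − 0.52 = 0.48
(((q \/ ~p) -> (p /\ q)) -> ~r): min(1, 1 − 1 + 0.48) = 0.48
(((~r -> r) \/ ~q) \/ (((q \/ ~p) -> (p /\ q)) -> ~r)) = max(1, 0.48) = 1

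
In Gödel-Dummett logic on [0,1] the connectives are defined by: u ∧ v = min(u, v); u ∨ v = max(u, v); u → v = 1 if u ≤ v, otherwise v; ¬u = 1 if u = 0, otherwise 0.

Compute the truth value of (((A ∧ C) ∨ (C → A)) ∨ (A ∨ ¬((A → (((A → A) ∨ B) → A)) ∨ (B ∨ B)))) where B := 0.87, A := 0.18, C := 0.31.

(A ∧ C) = min(0.18, 0.31) = 0.18
(C → A): 0.31 > 0.18, so result = 0.18
((A ∧ C) ∨ (C → A)) = max(0.18, 0.18) = 0.18
(A → A): 0.18 ≤ 0.18, so result = 1
((A → A) ∨ B) = max(1, 0.87) = 1
(((A → A) ∨ B) → A): 1 > 0.18, so result = 0.18
(A → (((A → A) ∨ B) → A)): 0.18 ≤ 0.18, so result = 1
(B ∨ B) = max(0.87, 0.87) = 0.87
((A → (((A → A) ∨ B) → A)) ∨ (B ∨ B)) = max(1, 0.87) = 1
¬((A → (((A → A) ∨ B) → A)) ∨ (B ∨ B)): Gödel ¬ of 1 = 0 (operand ≠ 0)
(A ∨ ¬((A → (((A → A) ∨ B) → A)) ∨ (B ∨ B))) = max(0.18, 0) = 0.18
(((A ∧ C) ∨ (C → A)) ∨ (A ∨ ¬((A → (((A → A) ∨ B) → A)) ∨ (B ∨ B)))) = max(0.18, 0.18) = 0.18

0.18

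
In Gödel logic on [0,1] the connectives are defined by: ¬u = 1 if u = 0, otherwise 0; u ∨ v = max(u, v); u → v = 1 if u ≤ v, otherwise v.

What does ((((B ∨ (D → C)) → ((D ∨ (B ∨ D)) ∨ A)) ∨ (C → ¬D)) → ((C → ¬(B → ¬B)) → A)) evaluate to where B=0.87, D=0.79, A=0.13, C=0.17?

(D → C): 0.79 > 0.17, so result = 0.17
(B ∨ (D → C)) = max(0.87, 0.17) = 0.87
(B ∨ D) = max(0.87, 0.79) = 0.87
(D ∨ (B ∨ D)) = max(0.79, 0.87) = 0.87
((D ∨ (B ∨ D)) ∨ A) = max(0.87, 0.13) = 0.87
((B ∨ (D → C)) → ((D ∨ (B ∨ D)) ∨ A)): 0.87 ≤ 0.87, so result = 1
¬D: Gödel ¬ of 0.79 = 0 (operand ≠ 0)
(C → ¬D): 0.17 > 0, so result = 0
(((B ∨ (D → C)) → ((D ∨ (B ∨ D)) ∨ A)) ∨ (C → ¬D)) = max(1, 0) = 1
¬B: Gödel ¬ of 0.87 = 0 (operand ≠ 0)
(B → ¬B): 0.87 > 0, so result = 0
¬(B → ¬B): Gödel ¬ of 0 = 1 (operand is 0)
(C → ¬(B → ¬B)): 0.17 ≤ 1, so result = 1
((C → ¬(B → ¬B)) → A): 1 > 0.13, so result = 0.13
((((B ∨ (D → C)) → ((D ∨ (B ∨ D)) ∨ A)) ∨ (C → ¬D)) → ((C → ¬(B → ¬B)) → A)): 1 > 0.13, so result = 0.13

0.13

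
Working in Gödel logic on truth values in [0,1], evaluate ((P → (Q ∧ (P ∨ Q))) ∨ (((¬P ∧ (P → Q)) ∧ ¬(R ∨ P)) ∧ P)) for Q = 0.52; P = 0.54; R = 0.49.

(P ∨ Q) = max(0.54, 0.52) = 0.54
(Q ∧ (P ∨ Q)) = min(0.52, 0.54) = 0.52
(P → (Q ∧ (P ∨ Q))): 0.54 > 0.52, so result = 0.52
¬P: Gödel ¬ of 0.54 = 0 (operand ≠ 0)
(P → Q): 0.54 > 0.52, so result = 0.52
(¬P ∧ (P → Q)) = min(0, 0.52) = 0
(R ∨ P) = max(0.49, 0.54) = 0.54
¬(R ∨ P): Gödel ¬ of 0.54 = 0 (operand ≠ 0)
((¬P ∧ (P → Q)) ∧ ¬(R ∨ P)) = min(0, 0) = 0
(((¬P ∧ (P → Q)) ∧ ¬(R ∨ P)) ∧ P) = min(0, 0.54) = 0
((P → (Q ∧ (P ∨ Q))) ∨ (((¬P ∧ (P → Q)) ∧ ¬(R ∨ P)) ∧ P)) = max(0.52, 0) = 0.52

0.52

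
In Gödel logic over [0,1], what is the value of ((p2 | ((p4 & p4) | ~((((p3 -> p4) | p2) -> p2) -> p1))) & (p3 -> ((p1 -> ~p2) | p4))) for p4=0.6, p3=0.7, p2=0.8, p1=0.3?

0.60

(p4 & p4) = min(0.6, 0.6) = 0.6
(p3 -> p4): 0.7 > 0.6, so result = 0.6
((p3 -> p4) | p2) = max(0.6, 0.8) = 0.8
(((p3 -> p4) | p2) -> p2): 0.8 ≤ 0.8, so result = 1
((((p3 -> p4) | p2) -> p2) -> p1): 1 > 0.3, so result = 0.3
~((((p3 -> p4) | p2) -> p2) -> p1): Gödel ¬ of 0.3 = 0 (operand ≠ 0)
((p4 & p4) | ~((((p3 -> p4) | p2) -> p2) -> p1)) = max(0.6, 0) = 0.6
(p2 | ((p4 & p4) | ~((((p3 -> p4) | p2) -> p2) -> p1))) = max(0.8, 0.6) = 0.8
~p2: Gödel ¬ of 0.8 = 0 (operand ≠ 0)
(p1 -> ~p2): 0.3 > 0, so result = 0
((p1 -> ~p2) | p4) = max(0, 0.6) = 0.6
(p3 -> ((p1 -> ~p2) | p4)): 0.7 > 0.6, so result = 0.6
((p2 | ((p4 & p4) | ~((((p3 -> p4) | p2) -> p2) -> p1))) & (p3 -> ((p1 -> ~p2) | p4))) = min(0.8, 0.6) = 0.6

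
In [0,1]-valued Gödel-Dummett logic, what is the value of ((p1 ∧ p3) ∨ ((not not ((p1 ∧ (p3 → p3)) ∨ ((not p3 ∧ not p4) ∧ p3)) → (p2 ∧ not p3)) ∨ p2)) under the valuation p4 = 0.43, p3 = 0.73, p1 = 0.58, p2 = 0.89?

(p1 ∧ p3) = min(0.58, 0.73) = 0.58
(p3 → p3): 0.73 ≤ 0.73, so result = 1
(p1 ∧ (p3 → p3)) = min(0.58, 1) = 0.58
not p3: Gödel ¬ of 0.73 = 0 (operand ≠ 0)
not p4: Gödel ¬ of 0.43 = 0 (operand ≠ 0)
(not p3 ∧ not p4) = min(0, 0) = 0
((not p3 ∧ not p4) ∧ p3) = min(0, 0.73) = 0
((p1 ∧ (p3 → p3)) ∨ ((not p3 ∧ not p4) ∧ p3)) = max(0.58, 0) = 0.58
not ((p1 ∧ (p3 → p3)) ∨ ((not p3 ∧ not p4) ∧ p3)): Gödel ¬ of 0.58 = 0 (operand ≠ 0)
not not ((p1 ∧ (p3 → p3)) ∨ ((not p3 ∧ not p4) ∧ p3)): Gödel ¬ of 0 = 1 (operand is 0)
not p3: Gödel ¬ of 0.73 = 0 (operand ≠ 0)
(p2 ∧ not p3) = min(0.89, 0) = 0
(not not ((p1 ∧ (p3 → p3)) ∨ ((not p3 ∧ not p4) ∧ p3)) → (p2 ∧ not p3)): 1 > 0, so result = 0
((not not ((p1 ∧ (p3 → p3)) ∨ ((not p3 ∧ not p4) ∧ p3)) → (p2 ∧ not p3)) ∨ p2) = max(0, 0.89) = 0.89
((p1 ∧ p3) ∨ ((not not ((p1 ∧ (p3 → p3)) ∨ ((not p3 ∧ not p4) ∧ p3)) → (p2 ∧ not p3)) ∨ p2)) = max(0.58, 0.89) = 0.89

0.89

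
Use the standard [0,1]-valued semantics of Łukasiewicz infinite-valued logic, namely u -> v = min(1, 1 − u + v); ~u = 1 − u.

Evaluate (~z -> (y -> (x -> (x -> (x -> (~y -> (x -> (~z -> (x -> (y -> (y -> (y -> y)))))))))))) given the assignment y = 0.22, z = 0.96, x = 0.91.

1.00

~z: Łukasiewicz ¬ gives 1 − 0.96 = 0.04
~y: Łukasiewicz ¬ gives 1 − 0.22 = 0.78
~z: Łukasiewicz ¬ gives 1 − 0.96 = 0.04
(y -> y): min(1, 1 − 0.22 + 0.22) = 1
(y -> (y -> y)): min(1, 1 − 0.22 + 1) = 1
(y -> (y -> (y -> y))): min(1, 1 − 0.22 + 1) = 1
(x -> (y -> (y -> (y -> y)))): min(1, 1 − 0.91 + 1) = 1
(~z -> (x -> (y -> (y -> (y -> y))))): min(1, 1 − 0.04 + 1) = 1
(x -> (~z -> (x -> (y -> (y -> (y -> y)))))): min(1, 1 − 0.91 + 1) = 1
(~y -> (x -> (~z -> (x -> (y -> (y -> (y -> y))))))): min(1, 1 − 0.78 + 1) = 1
(x -> (~y -> (x -> (~z -> (x -> (y -> (y -> (y -> y)))))))): min(1, 1 − 0.91 + 1) = 1
(x -> (x -> (~y -> (x -> (~z -> (x -> (y -> (y -> (y -> y))))))))): min(1, 1 − 0.91 + 1) = 1
(x -> (x -> (x -> (~y -> (x -> (~z -> (x -> (y -> (y -> (y -> y)))))))))): min(1, 1 − 0.91 + 1) = 1
(y -> (x -> (x -> (x -> (~y -> (x -> (~z -> (x -> (y -> (y -> (y -> y))))))))))): min(1, 1 − 0.22 + 1) = 1
(~z -> (y -> (x -> (x -> (x -> (~y -> (x -> (~z -> (x -> (y -> (y -> (y -> y)))))))))))): min(1, 1 − 0.04 + 1) = 1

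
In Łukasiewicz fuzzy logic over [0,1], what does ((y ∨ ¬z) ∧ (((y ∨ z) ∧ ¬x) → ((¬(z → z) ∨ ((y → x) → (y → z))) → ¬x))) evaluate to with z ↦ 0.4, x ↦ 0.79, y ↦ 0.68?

0.68

¬z: Łukasiewicz ¬ gives 1 − 0.4 = 0.6
(y ∨ ¬z) = max(0.68, 0.6) = 0.68
(y ∨ z) = max(0.68, 0.4) = 0.68
¬x: Łukasiewicz ¬ gives 1 − 0.79 = 0.21
((y ∨ z) ∧ ¬x) = min(0.68, 0.21) = 0.21
(z → z): min(1, 1 − 0.4 + 0.4) = 1
¬(z → z): Łukasiewicz ¬ gives 1 − 1 = 0
(y → x): min(1, 1 − 0.68 + 0.79) = 1
(y → z): min(1, 1 − 0.68 + 0.4) = 0.72
((y → x) → (y → z)): min(1, 1 − 1 + 0.72) = 0.72
(¬(z → z) ∨ ((y → x) → (y → z))) = max(0, 0.72) = 0.72
¬x: Łukasiewicz ¬ gives 1 − 0.79 = 0.21
((¬(z → z) ∨ ((y → x) → (y → z))) → ¬x): min(1, 1 − 0.72 + 0.21) = 0.49
(((y ∨ z) ∧ ¬x) → ((¬(z → z) ∨ ((y → x) → (y → z))) → ¬x)): min(1, 1 − 0.21 + 0.49) = 1
((y ∨ ¬z) ∧ (((y ∨ z) ∧ ¬x) → ((¬(z → z) ∨ ((y → x) → (y → z))) → ¬x))) = min(0.68, 1) = 0.68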